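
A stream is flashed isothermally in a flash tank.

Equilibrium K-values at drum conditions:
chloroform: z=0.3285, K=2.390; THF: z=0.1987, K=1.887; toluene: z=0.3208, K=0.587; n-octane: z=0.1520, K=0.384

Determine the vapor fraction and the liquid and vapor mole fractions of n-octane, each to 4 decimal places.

ψ = 0.6787, x_n-octane = 0.2612, y_n-octane = 0.1003

Rachford–Rice: g(ψ) = Σ zᵢ(Kᵢ−1)/(1+ψ(Kᵢ−1)) = 0.
Feasibility: ΣzᵢKᵢ = 1.4067, Σzᵢ/Kᵢ = 1.1851 — both > 1, two phases present.
Iterate (Newton) starting at ψ = 0.35:
  ψ = 0.3500: g = 0.16742, g' = -0.5468 → ψ = 0.6562
  ψ = 0.6562: g = 0.01130, g' = -0.5015 → ψ = 0.6787
Converged at ψ = 0.6787.
Compositions from xᵢ = zᵢ/(1+ψ(Kᵢ−1)), yᵢ = Kᵢxᵢ:
  chloroform: x = 0.1690, y = 0.4040
  THF: x = 0.1240, y = 0.2341
  toluene: x = 0.4457, y = 0.2616
  n-octane: x = 0.2612, y = 0.1003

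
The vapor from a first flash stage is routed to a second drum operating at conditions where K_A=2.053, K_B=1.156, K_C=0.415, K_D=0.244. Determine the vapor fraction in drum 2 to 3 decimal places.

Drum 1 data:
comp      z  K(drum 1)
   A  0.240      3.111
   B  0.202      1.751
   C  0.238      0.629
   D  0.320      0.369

Drum 1:
Newton iteration, ψ₁⁰ = 0.36:
  ψ₁ = 0.360: g = 0.0441, g' = -0.673 → ψ₁ = 0.426
  ψ₁ = 0.426: g = 0.0009, g' = -0.647 → ψ₁ = 0.427
Converged at ψ₁ = 0.427.
Drum-1 compositions:
  A: x = 0.126, y = 0.393
  B: x = 0.153, y = 0.268
  C: x = 0.283, y = 0.178
  D: x = 0.438, y = 0.162
Drum-2 feed = drum-1 vapor: z₂ = (0.3927, 0.2678, 0.1779, 0.1616).
Drum 2:
Rachford–Rice: g(ψ₂) = Σ zᵢ(Kᵢ−1)/(1+ψ₂(Kᵢ−1)) = 0.
Feasibility: ΣzᵢKᵢ = 1.229, Σzᵢ/Kᵢ = 1.514 — both > 1, two phases present.
Iterate (Newton) starting at ψ₂ = 0.5:
  ψ₂ = 0.500: g = -0.0339, g' = -0.553 → ψ₂ = 0.439
  ψ₂ = 0.439: g = -0.0009, g' = -0.526 → ψ₂ = 0.437
Converged at ψ₂ = 0.437.
  A: x = 0.269, y = 0.552
  B: x = 0.251, y = 0.290
  C: x = 0.239, y = 0.099
  D: x = 0.241, y = 0.059

V/F (drum 2) = 0.437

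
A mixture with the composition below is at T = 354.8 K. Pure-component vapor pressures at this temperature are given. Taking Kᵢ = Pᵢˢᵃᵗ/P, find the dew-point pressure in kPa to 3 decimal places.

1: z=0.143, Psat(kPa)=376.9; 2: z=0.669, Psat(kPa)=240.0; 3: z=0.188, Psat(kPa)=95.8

Pdew = 194.957 kPa

At the dew point ψ → 1, so Σzᵢ/Kᵢ = 1 with Kᵢ = Pᵢˢᵃᵗ/P ⇒ 1/P = Σzᵢ/Pᵢˢᵃᵗ.
1/P = 0.143/376.9 + 0.669/240.0 + 0.188/95.8 = 0.005129 ⇒ P = 194.957 kPa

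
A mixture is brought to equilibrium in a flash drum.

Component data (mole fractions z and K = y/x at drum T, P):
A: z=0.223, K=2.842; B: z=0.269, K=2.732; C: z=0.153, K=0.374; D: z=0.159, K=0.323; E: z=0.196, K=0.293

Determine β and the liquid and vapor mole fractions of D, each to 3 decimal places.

Let β = V/F and solve Σ zᵢ(Kᵢ−1)/(1+β(Kᵢ−1)) = 0.
Feasibility: ΣzᵢKᵢ = 1.535, Σzᵢ/Kᵢ = 1.747 — both > 1, two phases present.
Newton–Raphson from β = 0.42:
  β = 0.420: g = 0.0239, g' = -0.962 → β = 0.445
Converged at β = 0.445.
Compositions from xᵢ = zᵢ/(1+β(Kᵢ−1)), yᵢ = Kᵢxᵢ:
  A: x = 0.123, y = 0.348
  B: x = 0.152, y = 0.415
  C: x = 0.212, y = 0.079
  D: x = 0.228, y = 0.073
  E: x = 0.286, y = 0.084

β = 0.445, x_D = 0.228, y_D = 0.073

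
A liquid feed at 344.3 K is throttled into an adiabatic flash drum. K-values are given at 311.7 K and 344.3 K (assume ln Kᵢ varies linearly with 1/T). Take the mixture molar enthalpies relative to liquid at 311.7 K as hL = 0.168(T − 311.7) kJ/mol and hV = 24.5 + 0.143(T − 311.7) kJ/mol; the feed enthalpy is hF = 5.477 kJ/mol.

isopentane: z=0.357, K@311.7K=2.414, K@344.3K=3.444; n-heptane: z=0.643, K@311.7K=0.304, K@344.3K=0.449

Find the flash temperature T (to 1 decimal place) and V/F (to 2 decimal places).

Adiabatic flash: solve Rachford–Rice at each trial T, then check hF = ψ·hV(T) + (1−ψ)·hL(T).
  T = 311.7 K: K = (2.414, 0.304), RR gives ψ = 0.058, H_out = 1.426 kJ/mol
  T = 344.3 K: K = (3.444, 0.449), RR gives ψ = 0.385, H_out = 14.591 kJ/mol
  T = 328.0 K: K = (2.909, 0.373), RR gives ψ = 0.233, H_out = 8.342 kJ/mol
  T = 319.9 K: K = (2.658, 0.338), RR gives ψ = 0.151, H_out = 5.053 kJ/mol
  T = 323.9 K: K = (2.781, 0.355), RR gives ψ = 0.192, H_out = 6.704 kJ/mol
  T = 321.9 K: K = (2.719, 0.346), RR gives ψ = 0.172, H_out = 5.886 kJ/mol
Linear interpolation between T = 319.9 (H_out = 5.053) and T = 321.9 (H_out = 5.886) on hF = 5.477 gives T ≈ 320.9 K, at which ψ = 0.16.

T = 320.9 K, V/F = 0.16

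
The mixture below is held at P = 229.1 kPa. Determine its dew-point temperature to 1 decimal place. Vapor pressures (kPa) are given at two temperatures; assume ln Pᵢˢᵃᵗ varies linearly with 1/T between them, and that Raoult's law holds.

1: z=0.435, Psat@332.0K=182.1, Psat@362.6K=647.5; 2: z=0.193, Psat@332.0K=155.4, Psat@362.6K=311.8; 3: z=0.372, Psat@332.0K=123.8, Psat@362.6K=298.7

T = 344.5 K

Dew-point temperature: Σzᵢ·P/Pᵢˢᵃᵗ(T) = 1. Interpolate ln Pᵢˢᵃᵗ = aᵢ + bᵢ/T.
  T = 332.0 K: ΣzᵢP/Pᵢˢᵃᵗ = 1.5202
  T = 362.6 K: ΣzᵢP/Pᵢˢᵃᵗ = 0.5810
  T = 347.3 K: ΣzᵢP/Pᵢˢᵃᵗ = 0.9147
  T = 339.6 K: ΣzᵢP/Pᵢˢᵃᵗ = 1.1725
  T = 343.5 K: ΣzᵢP/Pᵢˢᵃᵗ = 1.0321
  T = 345.4 K: ΣzᵢP/Pᵢˢᵃᵗ = 0.9712
Interpolating between 343.5 K and 345.4 K gives T ≈ 344.5 K.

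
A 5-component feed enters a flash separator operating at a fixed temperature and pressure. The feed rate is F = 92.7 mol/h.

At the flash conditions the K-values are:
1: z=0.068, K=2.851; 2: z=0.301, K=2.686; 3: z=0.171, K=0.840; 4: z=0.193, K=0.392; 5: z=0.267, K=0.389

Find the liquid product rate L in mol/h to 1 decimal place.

Rachford–Rice: g(ψ) = Σ zᵢ(Kᵢ−1)/(1+ψ(Kᵢ−1)) = 0.
Check two-phase: ΣzᵢKᵢ = 1.326 > 1 and Σzᵢ/Kᵢ = 1.518 > 1, so g(0) = 0.326 > 0 and g(1) = -0.518 < 0.
Iterate (Newton) starting at ψ = 0.7:
  ψ = 0.700: g = -0.2326, g' = -0.750 → ψ = 0.390
  ψ = 0.390: g = -0.0179, g' = -0.689 → ψ = 0.364
Converged at ψ = 0.364.
Then V = ψ·F = 0.3642·92.7 = 33.8 mol/h and L = F − V = 58.9 mol/h.

L = 58.9 mol/h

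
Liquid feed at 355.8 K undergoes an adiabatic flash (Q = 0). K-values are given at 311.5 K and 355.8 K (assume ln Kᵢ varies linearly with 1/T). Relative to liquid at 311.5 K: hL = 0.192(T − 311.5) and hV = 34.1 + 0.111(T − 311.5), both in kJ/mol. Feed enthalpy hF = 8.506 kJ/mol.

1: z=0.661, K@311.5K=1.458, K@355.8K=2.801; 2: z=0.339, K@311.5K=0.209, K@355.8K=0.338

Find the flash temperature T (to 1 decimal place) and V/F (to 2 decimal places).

T = 315.2 K, V/F = 0.23

Adiabatic flash: solve Rachford–Rice at each trial T, then check hF = ψ·hV(T) + (1−ψ)·hL(T).
  T = 311.5 K: K = (1.458, 0.209), RR gives ψ = 0.095, H_out = 3.256 kJ/mol
  T = 355.8 K: K = (2.801, 0.338), RR gives ψ = 0.810, H_out = 33.228 kJ/mol
  T = 333.6 K: K = (2.064, 0.270), RR gives ψ = 0.587, H_out = 23.198 kJ/mol
  T = 322.6 K: K = (1.746, 0.239), RR gives ψ = 0.414, H_out = 15.876 kJ/mol
  T = 317.1 K: K = (1.599, 0.224), RR gives ψ = 0.286, H_out = 10.699 kJ/mol
  T = 314.3 K: K = (1.528, 0.216), RR gives ψ = 0.201, H_out = 7.349 kJ/mol
  T = 315.7 K: K = (1.563, 0.220), RR gives ψ = 0.246, H_out = 9.101 kJ/mol
Linear interpolation between T = 314.3 (H_out = 7.349) and T = 315.7 (H_out = 9.101) on hF = 8.506 gives T ≈ 315.2 K, at which ψ = 0.23.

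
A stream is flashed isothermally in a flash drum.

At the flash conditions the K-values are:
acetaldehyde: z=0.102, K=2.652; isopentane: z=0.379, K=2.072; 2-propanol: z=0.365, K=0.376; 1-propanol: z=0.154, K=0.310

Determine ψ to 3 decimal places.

ψ = 0.308

Rachford–Rice: g(ψ) = Σ zᵢ(Kᵢ−1)/(1+ψ(Kᵢ−1)) = 0.
g(0) = ΣzᵢKᵢ − 1 = 0.241 and g(1) = 1 − Σzᵢ/Kᵢ = -0.689, so a root lies in (0, 1).
Iterate (Newton) starting at ψ = 0.5:
  ψ = 0.500: g = -0.1365, g' = -0.739 → ψ = 0.315
  ψ = 0.315: g = -0.0050, g' = -0.704 → ψ = 0.308
Converged at ψ = 0.308.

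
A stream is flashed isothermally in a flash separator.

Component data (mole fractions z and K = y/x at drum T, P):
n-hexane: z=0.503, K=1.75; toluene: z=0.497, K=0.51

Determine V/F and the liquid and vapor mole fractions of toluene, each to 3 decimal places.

V/F = 0.364, x_toluene = 0.605, y_toluene = 0.308

Binary case is linear: z₁(K₁−1)(1+V/F(K₂−1)) + z₂(K₂−1)(1+V/F(K₁−1)) = 0
⇒ V/F = [z₁(K₁−1)+z₂(K₂−1)] / [−(K₁−1)(K₂−1)] = 0.1337/0.3675 = 0.364
Compositions from xᵢ = zᵢ/(1+V/F(Kᵢ−1)), yᵢ = Kᵢxᵢ:
  n-hexane: x = 0.395, y = 0.692
  toluene: x = 0.605, y = 0.308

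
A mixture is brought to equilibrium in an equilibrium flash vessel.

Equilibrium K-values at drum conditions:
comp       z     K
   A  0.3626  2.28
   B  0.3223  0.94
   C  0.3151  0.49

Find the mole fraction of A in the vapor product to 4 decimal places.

Material balance + equilibrium reduce to Σ zᵢ(Kᵢ−1)/(1+V/F(Kᵢ−1)) = 0.
g(0) = ΣzᵢKᵢ − 1 = 0.2841 and g(1) = 1 − Σzᵢ/Kᵢ = -0.1450, so a root lies in (0, 1).
Newton iteration, V/F⁰ = 0.54:
  V/F = 0.5400: g = 0.03267, g' = -0.3650 → V/F = 0.6295
  V/F = 0.6295: g = 0.00024, g' = -0.3612 → V/F = 0.6302
Converged at V/F = 0.6302.
Compositions from xᵢ = zᵢ/(1+V/F(Kᵢ−1)), yᵢ = Kᵢxᵢ:
  A: x = 0.2007, y = 0.4576
  B: x = 0.3350, y = 0.3149
  C: x = 0.4643, y = 0.2275

y_A = 0.4576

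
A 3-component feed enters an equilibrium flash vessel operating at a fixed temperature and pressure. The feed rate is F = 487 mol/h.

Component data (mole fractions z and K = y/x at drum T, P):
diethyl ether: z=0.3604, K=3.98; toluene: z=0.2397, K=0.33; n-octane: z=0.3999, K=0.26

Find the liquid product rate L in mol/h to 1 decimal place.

Newton iteration, β⁰ = 0.5:
  β = 0.5000: g = -0.27990, g' = -1.3113 → β = 0.2865
  β = 0.2865: g = 0.00501, g' = -1.4487 → β = 0.2900
Converged at β = 0.2900.
Then V = β·F = 0.2900·487 = 141.2 mol/h and L = F − V = 345.8 mol/h.

L = 345.8 mol/h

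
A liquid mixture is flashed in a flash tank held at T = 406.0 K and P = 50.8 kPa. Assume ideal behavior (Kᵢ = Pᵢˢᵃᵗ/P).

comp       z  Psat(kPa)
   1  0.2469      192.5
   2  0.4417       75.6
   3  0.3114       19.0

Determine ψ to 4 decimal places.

Raoult's law: Kᵢ = Pᵢˢᵃᵗ/P = Pᵢˢᵃᵗ/50.8.
  K_1 = 192.5/50.8 = 3.789370, K_2 = 75.6/50.8 = 1.488189, K_3 = 19.0/50.8 = 0.374016
Material balance + equilibrium reduce to Σ zᵢ(Kᵢ−1)/(1+ψ(Kᵢ−1)) = 0.
Feasibility: ΣzᵢKᵢ = 1.7094, Σzᵢ/Kᵢ = 1.1945 — both > 1, two phases present.
Newton iteration, ψ⁰ = 0.64:
  ψ = 0.6400: g = 0.08634, g' = -0.6484 → ψ = 0.7732
  ψ = 0.7732: g = -0.00304, g' = -0.7065 → ψ = 0.7689
Converged at ψ = 0.7688.

ψ = 0.7688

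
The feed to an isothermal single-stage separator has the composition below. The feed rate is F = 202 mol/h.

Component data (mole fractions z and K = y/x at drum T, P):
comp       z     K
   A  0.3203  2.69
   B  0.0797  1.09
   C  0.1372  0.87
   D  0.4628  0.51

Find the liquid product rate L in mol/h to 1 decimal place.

L = 109.2 mol/h

Newton–Raphson from β = 0.48:
  β = 0.4800: g = -0.00979, g' = -0.4721 → β = 0.4593
  β = 0.4593: g = 0.00006, g' = -0.4782 → β = 0.4594
Converged at β = 0.4594.
Then V = β·F = 0.4594·202 = 92.8 mol/h and L = F − V = 109.2 mol/h.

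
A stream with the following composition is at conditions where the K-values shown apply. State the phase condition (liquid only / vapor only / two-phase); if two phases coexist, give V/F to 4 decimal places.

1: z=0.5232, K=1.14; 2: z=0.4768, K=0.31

liquid only

ΣzᵢKᵢ = 0.7443; Σzᵢ/Kᵢ = 1.9970.
Since ΣzᵢKᵢ < 1 the mixture is below its bubble point — single liquid phase.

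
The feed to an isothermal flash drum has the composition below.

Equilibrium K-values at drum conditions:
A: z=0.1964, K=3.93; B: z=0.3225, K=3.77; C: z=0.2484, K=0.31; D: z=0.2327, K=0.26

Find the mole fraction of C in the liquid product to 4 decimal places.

Material balance + equilibrium reduce to Σ zᵢ(Kᵢ−1)/(1+ψ(Kᵢ−1)) = 0.
Check two-phase: ΣzᵢKᵢ = 2.1252 > 1 and Σzᵢ/Kᵢ = 1.8318 > 1, so g(0) = 1.1252 > 0 and g(1) = -0.8318 < 0.
Iterate (Newton) starting at ψ = 0.43:
  ψ = 0.4300: g = 0.16608, g' = -1.3588 → ψ = 0.5522
  ψ = 0.5522: g = 0.00484, g' = -1.3058 → ψ = 0.5559
Converged at ψ = 0.5559.
Compositions from xᵢ = zᵢ/(1+ψ(Kᵢ−1)), yᵢ = Kᵢxᵢ:
  A: x = 0.0747, y = 0.2936
  B: x = 0.1270, y = 0.4787
  C: x = 0.4030, y = 0.1249
  D: x = 0.3953, y = 0.1028

x_C = 0.4030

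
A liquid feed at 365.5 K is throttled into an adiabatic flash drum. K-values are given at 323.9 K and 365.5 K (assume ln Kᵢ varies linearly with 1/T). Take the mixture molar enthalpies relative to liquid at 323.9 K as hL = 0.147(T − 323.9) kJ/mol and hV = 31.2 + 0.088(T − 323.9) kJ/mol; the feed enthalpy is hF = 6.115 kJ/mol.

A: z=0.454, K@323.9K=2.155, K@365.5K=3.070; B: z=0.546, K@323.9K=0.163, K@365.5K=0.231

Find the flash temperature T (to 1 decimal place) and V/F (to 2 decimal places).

T = 333.8 K, V/F = 0.15

Adiabatic flash: solve Rachford–Rice at each trial T, then check hF = ψ·hV(T) + (1−ψ)·hL(T).
  T = 323.9 K: K = (2.155, 0.163), RR gives ψ = 0.070, H_out = 2.174 kJ/mol
  T = 365.5 K: K = (3.070, 0.231), RR gives ψ = 0.327, H_out = 15.504 kJ/mol
  T = 344.7 K: K = (2.600, 0.196), RR gives ψ = 0.223, H_out = 9.755 kJ/mol
  T = 334.3 K: K = (2.374, 0.179), RR gives ψ = 0.156, H_out = 6.293 kJ/mol
  T = 329.1 K: K = (2.264, 0.171), RR gives ψ = 0.116, H_out = 4.335 kJ/mol
  T = 331.7 K: K = (2.318, 0.175), RR gives ψ = 0.136, H_out = 5.337 kJ/mol
  T = 333.0 K: K = (2.346, 0.177), RR gives ψ = 0.146, H_out = 5.820 kJ/mol
Linear interpolation between T = 333.0 (H_out = 5.820) and T = 334.3 (H_out = 6.293) on hF = 6.115 gives T ≈ 333.8 K, at which ψ = 0.15.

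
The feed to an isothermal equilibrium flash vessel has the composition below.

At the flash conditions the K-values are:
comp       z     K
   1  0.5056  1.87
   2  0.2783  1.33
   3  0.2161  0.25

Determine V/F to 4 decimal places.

Newton iteration, V/F⁰ = 0.54:
  V/F = 0.5400: g = 0.10483, g' = -0.5423 → V/F = 0.7333
  V/F = 0.7333: g = -0.01765, g' = -0.7625 → V/F = 0.7101
  V/F = 0.7101: g = -0.00047, g' = -0.7225 → V/F = 0.7095
Converged at V/F = 0.7095.

V/F = 0.7095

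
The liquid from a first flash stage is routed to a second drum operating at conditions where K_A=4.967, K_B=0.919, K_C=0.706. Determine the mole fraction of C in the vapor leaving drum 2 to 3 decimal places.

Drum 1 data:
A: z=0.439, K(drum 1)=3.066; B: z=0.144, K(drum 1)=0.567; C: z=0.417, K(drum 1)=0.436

y_C (drum 2) = 0.524

Drum 1:
Rachford–Rice: g(ψ₁) = Σ zᵢ(Kᵢ−1)/(1+ψ₁(Kᵢ−1)) = 0.
g(0) = ΣzᵢKᵢ − 1 = 0.609 and g(1) = 1 − Σzᵢ/Kᵢ = -0.354, so a root lies in (0, 1).
Iterate (Newton) starting at ψ₁ = 0.5:
  ψ₁ = 0.500: g = 0.0390, g' = -0.755 → ψ₁ = 0.552
Converged at ψ₁ = 0.552.
Drum-1 compositions:
  A: x = 0.205, y = 0.629
  B: x = 0.189, y = 0.107
  C: x = 0.606, y = 0.264
Drum-2 feed = drum-1 liquid: z₂ = (0.2050, 0.1893, 0.6057).
Drum 2:
Newton–Raphson from ψ₂ = 0.61:
  ψ₂ = 0.610: g = 0.0047, g' = -0.355 → ψ₂ = 0.623
Converged at ψ₂ = 0.623.
  A: x = 0.059, y = 0.293
  B: x = 0.199, y = 0.183
  C: x = 0.742, y = 0.524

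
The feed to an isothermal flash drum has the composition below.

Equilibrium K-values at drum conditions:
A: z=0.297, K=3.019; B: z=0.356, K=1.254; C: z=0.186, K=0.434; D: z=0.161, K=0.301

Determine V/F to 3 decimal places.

V/F = 0.594

Rachford–Rice: g(V/F) = Σ zᵢ(Kᵢ−1)/(1+V/F(Kᵢ−1)) = 0.
Check two-phase: ΣzᵢKᵢ = 1.472 > 1 and Σzᵢ/Kᵢ = 1.346 > 1, so g(0) = 0.472 > 0 and g(1) = -0.346 < 0.
Newton iteration, V/F⁰ = 0.5:
  V/F = 0.500: g = 0.0588, g' = -0.620 → V/F = 0.595
  V/F = 0.595: g = -0.0004, g' = -0.633 → V/F = 0.594
Converged at V/F = 0.594.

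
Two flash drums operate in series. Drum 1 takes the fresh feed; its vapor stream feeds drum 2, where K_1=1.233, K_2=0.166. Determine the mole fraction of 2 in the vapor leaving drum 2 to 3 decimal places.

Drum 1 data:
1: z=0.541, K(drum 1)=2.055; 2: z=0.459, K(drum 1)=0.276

Drum 1:
Let ψ₁ = V/F and solve Σ zᵢ(Kᵢ−1)/(1+ψ₁(Kᵢ−1)) = 0.
Feasibility: ΣzᵢKᵢ = 1.238, Σzᵢ/Kᵢ = 1.926 — both > 1, two phases present.
Binary case is linear: z₁(K₁−1)(1+ψ₁(K₂−1)) + z₂(K₂−1)(1+ψ₁(K₁−1)) = 0
⇒ ψ₁ = [z₁(K₁−1)+z₂(K₂−1)] / [−(K₁−1)(K₂−1)] = 0.2384/0.7638 = 0.312
Drum-1 compositions:
  1: x = 0.407, y = 0.836
  2: x = 0.593, y = 0.164
Drum-2 feed = drum-1 vapor: z₂ = (0.8363, 0.1637).
Drum 2:
Newton–Raphson from ψ₂ = 0.5:
  ψ₂ = 0.500: g = -0.0596, g' = -0.371 → ψ₂ = 0.339
  ψ₂ = 0.339: g = -0.0098, g' = -0.261 → ψ₂ = 0.302
  ψ₂ = 0.302: g = -0.0003, g' = -0.243 → ψ₂ = 0.300
Converged at ψ₂ = 0.300.
  1: x = 0.782, y = 0.964
  2: x = 0.218, y = 0.036

y_2 (drum 2) = 0.036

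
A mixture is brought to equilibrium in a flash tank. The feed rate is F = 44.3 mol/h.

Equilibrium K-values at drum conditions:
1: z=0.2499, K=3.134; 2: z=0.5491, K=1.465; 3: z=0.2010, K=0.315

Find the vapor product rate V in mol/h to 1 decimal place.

Material balance + equilibrium reduce to Σ zᵢ(Kᵢ−1)/(1+β(Kᵢ−1)) = 0.
g(0) = ΣzᵢKᵢ − 1 = 0.6509 and g(1) = 1 − Σzᵢ/Kᵢ = -0.0926, so a root lies in (0, 1).
Newton–Raphson from β = 0.55:
  β = 0.5500: g = 0.22775, g' = -0.5589 → β = 0.9575
  β = 0.9575: g = -0.04818, g' = -0.9761 → β = 0.9081
  β = 0.9081: g = -0.00325, g' = -0.8508 → β = 0.9043
Converged at β = 0.9043.
Then V = β·F = 0.9043·44.3 = 40.1 mol/h and L = F − V = 4.2 mol/h.

V = 40.1 mol/h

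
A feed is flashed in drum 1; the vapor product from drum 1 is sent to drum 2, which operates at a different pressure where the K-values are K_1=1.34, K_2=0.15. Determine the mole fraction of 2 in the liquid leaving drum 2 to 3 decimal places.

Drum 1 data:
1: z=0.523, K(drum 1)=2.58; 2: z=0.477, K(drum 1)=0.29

Drum 1:
Material balance + equilibrium reduce to Σ zᵢ(Kᵢ−1)/(1+ψ₁(Kᵢ−1)) = 0.
Check two-phase: ΣzᵢKᵢ = 1.488 > 1 and Σzᵢ/Kᵢ = 1.848 > 1, so g(0) = 0.488 > 0 and g(1) = -0.848 < 0.
Newton iteration, ψ₁⁰ = 0.61:
  ψ₁ = 0.610: g = -0.1766, g' = -1.087 → ψ₁ = 0.447
  ψ₁ = 0.447: g = -0.0123, g' = -0.965 → ψ₁ = 0.435
Converged at ψ₁ = 0.435.
Drum-1 compositions:
  1: x = 0.310, y = 0.800
  2: x = 0.690, y = 0.200
Drum-2 feed = drum-1 vapor: z₂ = (0.7999, 0.2001).
Drum 2:
Rachford–Rice: g(ψ₂) = Σ zᵢ(Kᵢ−1)/(1+ψ₂(Kᵢ−1)) = 0.
Feasibility: ΣzᵢKᵢ = 1.102, Σzᵢ/Kᵢ = 1.931 — both > 1, two phases present.
Binary case is linear: z₁(K₁−1)(1+ψ₂(K₂−1)) + z₂(K₂−1)(1+ψ₂(K₁−1)) = 0
⇒ ψ₂ = [z₁(K₁−1)+z₂(K₂−1)] / [−(K₁−1)(K₂−1)] = 0.1019/0.2890 = 0.353
  1: x = 0.714, y = 0.957
  2: x = 0.286, y = 0.043

x_2 (drum 2) = 0.286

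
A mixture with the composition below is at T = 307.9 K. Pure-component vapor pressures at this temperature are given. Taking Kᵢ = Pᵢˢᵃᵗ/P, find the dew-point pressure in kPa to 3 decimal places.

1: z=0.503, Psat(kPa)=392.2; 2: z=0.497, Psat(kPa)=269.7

At the dew point ψ → 1, so Σzᵢ/Kᵢ = 1 with Kᵢ = Pᵢˢᵃᵗ/P ⇒ 1/P = Σzᵢ/Pᵢˢᵃᵗ.
1/P = 0.503/392.2 + 0.497/269.7 = 0.003125 ⇒ P = 319.970 kPa

Pdew = 319.970 kPa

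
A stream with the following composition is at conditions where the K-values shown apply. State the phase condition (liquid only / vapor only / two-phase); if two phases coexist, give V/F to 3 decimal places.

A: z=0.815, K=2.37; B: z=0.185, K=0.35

ΣzᵢKᵢ = 1.996; Σzᵢ/Kᵢ = 0.872.
Since Σzᵢ/Kᵢ < 1 the mixture is above its dew point — single vapor phase.

vapor only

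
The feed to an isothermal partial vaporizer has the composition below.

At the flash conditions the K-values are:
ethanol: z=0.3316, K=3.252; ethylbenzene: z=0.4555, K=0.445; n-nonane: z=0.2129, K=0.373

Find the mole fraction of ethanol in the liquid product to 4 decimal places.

x_ethanol = 0.2043

Rachford–Rice: g(ψ) = Σ zᵢ(Kᵢ−1)/(1+ψ(Kᵢ−1)) = 0.
Feasibility: ΣzᵢKᵢ = 1.3605, Σzᵢ/Kᵢ = 1.6963 — both > 1, two phases present.
Iterate (Newton) starting at ψ = 0.5:
  ψ = 0.5000: g = -0.19309, g' = -0.8184 → ψ = 0.2641
  ψ = 0.2641: g = 0.01209, g' = -0.9741 → ψ = 0.2765
  ψ = 0.2765: g = 0.00011, g' = -0.9570 → ψ = 0.2766
Converged at ψ = 0.2766.
Compositions from xᵢ = zᵢ/(1+ψ(Kᵢ−1)), yᵢ = Kᵢxᵢ:
  ethanol: x = 0.2043, y = 0.6645
  ethylbenzene: x = 0.5381, y = 0.2395
  n-nonane: x = 0.2576, y = 0.0961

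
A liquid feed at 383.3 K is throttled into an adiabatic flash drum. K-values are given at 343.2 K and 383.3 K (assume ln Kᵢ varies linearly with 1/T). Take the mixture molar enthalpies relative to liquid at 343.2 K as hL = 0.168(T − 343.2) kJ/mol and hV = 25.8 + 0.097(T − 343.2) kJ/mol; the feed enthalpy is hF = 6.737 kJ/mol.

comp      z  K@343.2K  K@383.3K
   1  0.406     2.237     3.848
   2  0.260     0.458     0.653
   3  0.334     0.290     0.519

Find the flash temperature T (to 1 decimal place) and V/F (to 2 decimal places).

T = 347.9 K, V/F = 0.23

Adiabatic flash: solve Rachford–Rice at each trial T, then check hF = ψ·hV(T) + (1−ψ)·hL(T).
  T = 343.2 K: K = (2.237, 0.458, 0.290), RR gives ψ = 0.157, H_out = 4.038 kJ/mol
  T = 383.3 K: K = (3.848, 0.653, 0.519), RR gives ψ = 0.742, H_out = 23.772 kJ/mol
  T = 363.2 K: K = (2.976, 0.552, 0.394), RR gives ψ = 0.451, H_out = 14.346 kJ/mol
  T = 353.2 K: K = (2.591, 0.504, 0.339), RR gives ψ = 0.314, H_out = 9.547 kJ/mol
  T = 348.2 K: K = (2.410, 0.481, 0.314), RR gives ψ = 0.239, H_out = 6.923 kJ/mol
  T = 345.7 K: K = (2.322, 0.469, 0.302), RR gives ψ = 0.199, H_out = 5.520 kJ/mol
  T = 346.9 K: K = (2.364, 0.475, 0.308), RR gives ψ = 0.219, H_out = 6.202 kJ/mol
Linear interpolation between T = 346.9 (H_out = 6.202) and T = 348.2 (H_out = 6.923) on hF = 6.737 gives T ≈ 347.9 K, at which ψ = 0.23.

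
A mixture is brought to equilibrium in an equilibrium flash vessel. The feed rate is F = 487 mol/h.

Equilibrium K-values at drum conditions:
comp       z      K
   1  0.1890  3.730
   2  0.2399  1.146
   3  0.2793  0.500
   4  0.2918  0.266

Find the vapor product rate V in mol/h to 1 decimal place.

V = 77.3 mol/h

Rachford–Rice: g(V/F) = Σ zᵢ(Kᵢ−1)/(1+V/F(Kᵢ−1)) = 0.
Feasibility: ΣzᵢKᵢ = 1.1972, Σzᵢ/Kᵢ = 1.9156 — both > 1, two phases present.
Iterate (Newton) starting at V/F = 0.5:
  V/F = 0.5000: g = -0.27375, g' = -0.7728 → V/F = 0.1458
  V/F = 0.1458: g = 0.01293, g' = -1.0041 → V/F = 0.1586
  V/F = 0.1586: g = 0.00019, g' = -0.9745 → V/F = 0.1588
Converged at V/F = 0.1588.
Then V = V/F·F = 0.1588·487 = 77.3 mol/h and L = F − V = 409.7 mol/h.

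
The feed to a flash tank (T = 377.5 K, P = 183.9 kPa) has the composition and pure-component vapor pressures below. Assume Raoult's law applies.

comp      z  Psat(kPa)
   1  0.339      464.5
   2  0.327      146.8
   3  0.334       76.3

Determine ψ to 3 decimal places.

ψ = 0.389

Raoult's law: Kᵢ = Pᵢˢᵃᵗ/P = Pᵢˢᵃᵗ/183.9.
  K_1 = 464.5/183.9 = 2.52583, K_2 = 146.8/183.9 = 0.79826, K_3 = 76.3/183.9 = 0.41490
Newton–Raphson from ψ = 0.47:
  ψ = 0.470: g = -0.0412, g' = -0.501 → ψ = 0.388
  ψ = 0.388: g = 0.0006, g' = -0.518 → ψ = 0.389
Converged at ψ = 0.389.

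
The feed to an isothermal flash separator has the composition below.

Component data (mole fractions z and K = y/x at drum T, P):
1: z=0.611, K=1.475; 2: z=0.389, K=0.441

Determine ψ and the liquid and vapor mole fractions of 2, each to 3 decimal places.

ψ = 0.274, x_2 = 0.459, y_2 = 0.203

Newton iteration, ψ⁰ = 0.5:
  ψ = 0.500: g = -0.0673, g' = -0.324 → ψ = 0.292
  ψ = 0.292: g = -0.0051, g' = -0.280 → ψ = 0.274
Converged at ψ = 0.274.
Compositions from xᵢ = zᵢ/(1+ψ(Kᵢ−1)), yᵢ = Kᵢxᵢ:
  1: x = 0.541, y = 0.797
  2: x = 0.459, y = 0.203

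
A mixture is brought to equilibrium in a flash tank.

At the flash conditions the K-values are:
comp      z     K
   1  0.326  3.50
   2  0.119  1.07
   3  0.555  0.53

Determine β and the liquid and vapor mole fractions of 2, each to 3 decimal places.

Material balance + equilibrium reduce to Σ zᵢ(Kᵢ−1)/(1+β(Kᵢ−1)) = 0.
Check two-phase: ΣzᵢKᵢ = 1.562 > 1 and Σzᵢ/Kᵢ = 1.252 > 1, so g(0) = 0.562 > 0 and g(1) = -0.252 < 0.
Iterate (Newton) starting at β = 0.5:
  β = 0.500: g = 0.0293, g' = -0.613 → β = 0.548
  β = 0.548: g = 0.0007, g' = -0.586 → β = 0.549
Converged at β = 0.549.
Compositions from xᵢ = zᵢ/(1+β(Kᵢ−1)), yᵢ = Kᵢxᵢ:
  1: x = 0.137, y = 0.481
  2: x = 0.115, y = 0.123
  3: x = 0.748, y = 0.396

β = 0.549, x_2 = 0.115, y_2 = 0.123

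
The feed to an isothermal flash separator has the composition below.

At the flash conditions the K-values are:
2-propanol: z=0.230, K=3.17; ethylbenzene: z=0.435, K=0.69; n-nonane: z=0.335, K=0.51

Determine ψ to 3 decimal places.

ψ = 0.234

Rachford–Rice: g(ψ) = Σ zᵢ(Kᵢ−1)/(1+ψ(Kᵢ−1)) = 0.
Feasibility: ΣzᵢKᵢ = 1.200, Σzᵢ/Kᵢ = 1.360 — both > 1, two phases present.
Newton–Raphson from ψ = 0.44:
  ψ = 0.440: g = -0.1101, g' = -0.470 → ψ = 0.206
  ψ = 0.206: g = 0.0184, g' = -0.665 → ψ = 0.234
Converged at ψ = 0.234.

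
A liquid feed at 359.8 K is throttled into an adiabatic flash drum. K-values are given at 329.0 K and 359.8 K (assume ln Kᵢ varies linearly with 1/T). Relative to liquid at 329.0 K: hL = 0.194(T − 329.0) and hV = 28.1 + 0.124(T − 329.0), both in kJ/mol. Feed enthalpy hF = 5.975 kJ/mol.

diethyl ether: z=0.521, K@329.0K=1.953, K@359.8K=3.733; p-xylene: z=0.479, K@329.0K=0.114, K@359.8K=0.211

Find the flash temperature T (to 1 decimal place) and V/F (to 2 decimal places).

Adiabatic flash: solve Rachford–Rice at each trial T, then check hF = ψ·hV(T) + (1−ψ)·hL(T).
  T = 329.0 K: K = (1.953, 0.114), RR gives ψ = 0.085, H_out = 2.400 kJ/mol
  T = 359.8 K: K = (3.733, 0.211), RR gives ψ = 0.485, H_out = 18.560 kJ/mol
  T = 344.4 K: K = (2.739, 0.157), RR gives ψ = 0.343, H_out = 12.252 kJ/mol
  T = 336.7 K: K = (2.322, 0.134), RR gives ψ = 0.240, H_out = 8.096 kJ/mol
  T = 332.9 K: K = (2.134, 0.124), RR gives ψ = 0.172, H_out = 5.554 kJ/mol
  T = 334.8 K: K = (2.227, 0.129), RR gives ψ = 0.208, H_out = 6.878 kJ/mol
Linear interpolation between T = 332.9 (H_out = 5.554) and T = 334.8 (H_out = 6.878) on hF = 5.975 gives T ≈ 333.5 K, at which ψ = 0.18.

T = 333.5 K, V/F = 0.18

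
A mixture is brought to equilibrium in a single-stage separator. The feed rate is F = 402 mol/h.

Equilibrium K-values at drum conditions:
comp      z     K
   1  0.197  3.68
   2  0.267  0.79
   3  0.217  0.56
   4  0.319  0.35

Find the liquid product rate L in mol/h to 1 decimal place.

Let ψ = V/F and solve Σ zᵢ(Kᵢ−1)/(1+ψ(Kᵢ−1)) = 0.
Feasibility: ΣzᵢKᵢ = 1.169, Σzᵢ/Kᵢ = 1.690 — both > 1, two phases present.
Iterate (Newton) starting at ψ = 0.5:
  ψ = 0.500: g = -0.2666, g' = -0.638 → ψ = 0.082
  ψ = 0.082: g = 0.0576, g' = -1.158 → ψ = 0.132
  ψ = 0.132: g = 0.0043, g' = -0.994 → ψ = 0.136
Converged at ψ = 0.136.
Then V = ψ·F = 0.1362·402 = 54.8 mol/h and L = F − V = 347.2 mol/h.

L = 347.2 mol/h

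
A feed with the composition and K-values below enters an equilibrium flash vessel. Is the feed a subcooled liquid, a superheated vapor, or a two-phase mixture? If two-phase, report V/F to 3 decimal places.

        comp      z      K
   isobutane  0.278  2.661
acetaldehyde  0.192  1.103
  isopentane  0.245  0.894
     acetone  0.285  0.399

ΣzᵢKᵢ = 1.284; Σzᵢ/Kᵢ = 1.267.
Both exceed 1, so a two-phase solution exists.
Rachford–Rice: g(ψ) = Σ zᵢ(Kᵢ−1)/(1+ψ(Kᵢ−1)) = 0.
Newton–Raphson from ψ = 0.5:
  ψ = 0.500: g = -0.0012, g' = -0.444 → ψ = 0.497
Converged at ψ = 0.497.

two-phase, V/F = 0.497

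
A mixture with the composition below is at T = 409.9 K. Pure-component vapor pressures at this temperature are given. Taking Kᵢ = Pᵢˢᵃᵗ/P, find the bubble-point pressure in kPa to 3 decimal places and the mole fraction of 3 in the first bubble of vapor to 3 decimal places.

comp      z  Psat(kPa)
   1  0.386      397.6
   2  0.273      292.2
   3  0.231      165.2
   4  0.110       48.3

At the bubble point ψ → 0, so ΣzᵢKᵢ = 1 with Kᵢ = Pᵢˢᵃᵗ/P ⇒ P = ΣzᵢPᵢˢᵃᵗ.
P = 0.386·397.6 + 0.273·292.2 + 0.231·165.2 + 0.110·48.3 = 276.718 kPa
yᵢ = zᵢPᵢˢᵃᵗ/P ⇒ y_3 = 0.231·165.2/276.718 = 0.138

Pbub = 276.718 kPa, y_3 = 0.138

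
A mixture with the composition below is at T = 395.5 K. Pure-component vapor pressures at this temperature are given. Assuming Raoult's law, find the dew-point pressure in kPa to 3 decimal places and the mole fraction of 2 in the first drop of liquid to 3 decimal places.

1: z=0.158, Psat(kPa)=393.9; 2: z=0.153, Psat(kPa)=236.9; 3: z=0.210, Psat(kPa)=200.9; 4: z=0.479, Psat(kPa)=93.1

Pdew = 138.174 kPa, x_2 = 0.089

At the dew point ψ → 1, so Σzᵢ/Kᵢ = 1 with Kᵢ = Pᵢˢᵃᵗ/P ⇒ 1/P = Σzᵢ/Pᵢˢᵃᵗ.
1/P = 0.158/393.9 + 0.153/236.9 + 0.210/200.9 + 0.479/93.1 = 0.007237 ⇒ P = 138.174 kPa
xᵢ = zᵢP/Pᵢˢᵃᵗ ⇒ x_2 = 0.153·138.174/236.9 = 0.089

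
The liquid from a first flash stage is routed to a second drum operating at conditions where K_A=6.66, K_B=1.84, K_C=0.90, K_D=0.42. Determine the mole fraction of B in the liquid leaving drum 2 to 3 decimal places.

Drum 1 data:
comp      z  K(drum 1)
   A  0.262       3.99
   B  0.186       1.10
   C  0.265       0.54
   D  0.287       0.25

Drum 1:
Newton–Raphson from ψ₁ = 0.62:
  ψ₁ = 0.620: g = -0.2809, g' = -0.963 → ψ₁ = 0.328
  ψ₁ = 0.328: g = -0.0159, g' = -0.960 → ψ₁ = 0.312
Converged at ψ₁ = 0.312.
Drum-1 compositions:
  A: x = 0.136, y = 0.541
  B: x = 0.180, y = 0.198
  C: x = 0.309, y = 0.167
  D: x = 0.375, y = 0.094
Drum-2 feed = drum-1 liquid: z₂ = (0.1355, 0.1804, 0.3094, 0.3747).
Drum 2:
Let ψ₂ = V/F and solve Σ zᵢ(Kᵢ−1)/(1+ψ₂(Kᵢ−1)) = 0.
g(0) = ΣzᵢKᵢ − 1 = 0.670 and g(1) = 1 − Σzᵢ/Kᵢ = -0.354, so a root lies in (0, 1).
Iterate (Newton) starting at ψ₂ = 0.52:
  ψ₂ = 0.520: g = -0.0438, g' = -0.603 → ψ₂ = 0.447
  ψ₂ = 0.447: g = 0.0015, g' = -0.649 → ψ₂ = 0.450
Converged at ψ₂ = 0.450.
  A: x = 0.038, y = 0.255
  B: x = 0.131, y = 0.241
  C: x = 0.324, y = 0.292
  D: x = 0.507, y = 0.213

x_B (drum 2) = 0.131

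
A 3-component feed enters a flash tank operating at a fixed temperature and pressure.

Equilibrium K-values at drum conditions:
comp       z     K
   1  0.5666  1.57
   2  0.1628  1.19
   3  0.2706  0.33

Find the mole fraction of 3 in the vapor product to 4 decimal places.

Rachford–Rice: g(β) = Σ zᵢ(Kᵢ−1)/(1+β(Kᵢ−1)) = 0.
Check two-phase: ΣzᵢKᵢ = 1.1726 > 1 and Σzᵢ/Kᵢ = 1.3177 > 1, so g(0) = 0.1726 > 0 and g(1) = -0.3177 < 0.
Newton iteration, β⁰ = 0.5:
  β = 0.5000: g = 0.00695, g' = -0.3911 → β = 0.5178
  β = 0.5178: g = -0.00007, g' = -0.3994 → β = 0.5176
Converged at β = 0.5176.
Compositions from xᵢ = zᵢ/(1+β(Kᵢ−1)), yᵢ = Kᵢxᵢ:
  1: x = 0.4375, y = 0.6869
  2: x = 0.1482, y = 0.1764
  3: x = 0.4143, y = 0.1367

y_3 = 0.1367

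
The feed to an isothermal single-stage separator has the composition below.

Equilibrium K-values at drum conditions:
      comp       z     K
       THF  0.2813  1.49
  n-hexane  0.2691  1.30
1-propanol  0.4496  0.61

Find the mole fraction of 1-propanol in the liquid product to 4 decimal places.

Let β = V/F and solve Σ zᵢ(Kᵢ−1)/(1+β(Kᵢ−1)) = 0.
Feasibility: ΣzᵢKᵢ = 1.0432, Σzᵢ/Kᵢ = 1.1328 — both > 1, two phases present.
Newton–Raphson from β = 0.45:
  β = 0.4500: g = -0.02860, g' = -0.1647 → β = 0.2764
  β = 0.2764: g = -0.00058, g' = -0.1589 → β = 0.2727
Converged at β = 0.2727.
Compositions from xᵢ = zᵢ/(1+β(Kᵢ−1)), yᵢ = Kᵢxᵢ:
  THF: x = 0.2481, y = 0.3697
  n-hexane: x = 0.2487, y = 0.3234
  1-propanol: x = 0.5031, y = 0.3069

x_1-propanol = 0.5031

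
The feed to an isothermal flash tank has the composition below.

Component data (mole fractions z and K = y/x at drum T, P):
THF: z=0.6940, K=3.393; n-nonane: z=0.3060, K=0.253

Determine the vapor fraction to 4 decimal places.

ψ = 0.8012

Binary case is linear: z₁(K₁−1)(1+ψ(K₂−1)) + z₂(K₂−1)(1+ψ(K₁−1)) = 0
⇒ ψ = [z₁(K₁−1)+z₂(K₂−1)] / [−(K₁−1)(K₂−1)] = 1.43216/1.78757 = 0.8012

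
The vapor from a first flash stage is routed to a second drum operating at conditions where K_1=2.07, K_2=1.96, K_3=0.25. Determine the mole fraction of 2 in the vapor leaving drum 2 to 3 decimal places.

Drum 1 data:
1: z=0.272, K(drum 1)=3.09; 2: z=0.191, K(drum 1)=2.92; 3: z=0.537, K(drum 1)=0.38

Drum 1:
Let ψ₁ = V/F and solve Σ zᵢ(Kᵢ−1)/(1+ψ₁(Kᵢ−1)) = 0.
g(0) = ΣzᵢKᵢ − 1 = 0.602 and g(1) = 1 − Σzᵢ/Kᵢ = -0.567, so a root lies in (0, 1).
Newton–Raphson from ψ₁ = 0.5:
  ψ₁ = 0.500: g = -0.0174, g' = -0.901 → ψ₁ = 0.481
Converged at ψ₁ = 0.481.
Drum-1 compositions:
  1: x = 0.136, y = 0.419
  2: x = 0.099, y = 0.290
  3: x = 0.765, y = 0.291
Drum-2 feed = drum-1 vapor: z₂ = (0.4193, 0.2900, 0.2907).
Drum 2:
Let ψ₂ = V/F and solve Σ zᵢ(Kᵢ−1)/(1+ψ₂(Kᵢ−1)) = 0.
Feasibility: ΣzᵢKᵢ = 1.509, Σzᵢ/Kᵢ = 1.513 — both > 1, two phases present.
Iterate (Newton) starting at ψ₂ = 0.5:
  ψ₂ = 0.500: g = 0.1316, g' = -0.744 → ψ₂ = 0.677
  ψ₂ = 0.677: g = -0.0137, g' = -0.934 → ψ₂ = 0.662
Converged at ψ₂ = 0.662.
  1: x = 0.245, y = 0.508
  2: x = 0.177, y = 0.348
  3: x = 0.577, y = 0.144

y_2 (drum 2) = 0.348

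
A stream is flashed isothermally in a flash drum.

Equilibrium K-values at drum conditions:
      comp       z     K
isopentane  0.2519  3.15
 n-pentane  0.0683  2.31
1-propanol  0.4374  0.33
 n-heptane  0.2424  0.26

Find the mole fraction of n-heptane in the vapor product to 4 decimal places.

Newton–Raphson from V/F = 0.5:
  V/F = 0.5000: g = -0.41035, g' = -1.0917 → V/F = 0.1241
  V/F = 0.1241: g = -0.01269, g' = -1.2068 → V/F = 0.1136
  V/F = 0.1136: g = 0.00012, g' = -1.2292 → V/F = 0.1137
Converged at V/F = 0.1137.
Compositions from xᵢ = zᵢ/(1+V/F(Kᵢ−1)), yᵢ = Kᵢxᵢ:
  isopentane: x = 0.2024, y = 0.6376
  n-pentane: x = 0.0594, y = 0.1373
  1-propanol: x = 0.4735, y = 0.1562
  n-heptane: x = 0.2647, y = 0.0688

y_n-heptane = 0.0688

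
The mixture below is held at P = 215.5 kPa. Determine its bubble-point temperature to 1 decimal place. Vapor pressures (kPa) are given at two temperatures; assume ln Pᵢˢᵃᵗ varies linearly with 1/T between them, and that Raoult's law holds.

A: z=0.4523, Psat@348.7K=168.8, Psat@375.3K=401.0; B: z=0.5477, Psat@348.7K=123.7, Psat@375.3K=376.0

Bubble-point temperature: ΣzᵢPᵢˢᵃᵗ(T) = P. Interpolate ln Pᵢˢᵃᵗ = aᵢ + bᵢ/T.
  T = 348.7 K: ΣzᵢPᵢˢᵃᵗ = 144.10 kPa
  T = 375.3 K: ΣzᵢPᵢˢᵃᵗ = 387.31 kPa
  T = 362.0 K: ΣzᵢPᵢˢᵃᵗ = 240.12 kPa
  T = 355.4 K: ΣzᵢPᵢˢᵃᵗ = 187.17 kPa
  T = 358.7 K: ΣzᵢPᵢˢᵃᵗ = 212.21 kPa
  T = 360.4 K: ΣzᵢPᵢˢᵃᵗ = 226.21 kPa
Interpolating between 358.7 K and 360.4 K gives T ≈ 359.1 K.

T = 359.1 K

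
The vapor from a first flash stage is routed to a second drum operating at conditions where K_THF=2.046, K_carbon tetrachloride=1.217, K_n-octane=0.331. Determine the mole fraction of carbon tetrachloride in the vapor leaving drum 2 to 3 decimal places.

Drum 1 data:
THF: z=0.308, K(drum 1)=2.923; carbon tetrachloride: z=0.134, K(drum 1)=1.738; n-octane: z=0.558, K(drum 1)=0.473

y_carbon tetrachloride (drum 2) = 0.190

Drum 1:
Iterate (Newton) starting at ψ₁ = 0.43:
  ψ₁ = 0.430: g = 0.0190, g' = -0.642 → ψ₁ = 0.460
Converged at ψ₁ = 0.460.
Drum-1 compositions:
  THF: x = 0.163, y = 0.478
  carbon tetrachloride: x = 0.100, y = 0.174
  n-octane: x = 0.737, y = 0.348
Drum-2 feed = drum-1 vapor: z₂ = (0.4778, 0.1739, 0.3484).
Drum 2:
Material balance + equilibrium reduce to Σ zᵢ(Kᵢ−1)/(1+ψ₂(Kᵢ−1)) = 0.
g(0) = ΣzᵢKᵢ − 1 = 0.304 and g(1) = 1 − Σzᵢ/Kᵢ = -0.429, so a root lies in (0, 1).
Newton–Raphson from ψ₂ = 0.5:
  ψ₂ = 0.500: g = 0.0120, g' = -0.584 → ψ₂ = 0.520
Converged at ψ₂ = 0.520.
  THF: x = 0.309, y = 0.633
  carbon tetrachloride: x = 0.156, y = 0.190
  n-octane: x = 0.534, y = 0.177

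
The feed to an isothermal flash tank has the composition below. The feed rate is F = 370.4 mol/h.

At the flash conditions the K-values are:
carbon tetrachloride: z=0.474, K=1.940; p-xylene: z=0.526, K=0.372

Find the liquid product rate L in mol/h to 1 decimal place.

Let ψ = V/F and solve Σ zᵢ(Kᵢ−1)/(1+ψ(Kᵢ−1)) = 0.
Feasibility: ΣzᵢKᵢ = 1.115, Σzᵢ/Kᵢ = 1.658 — both > 1, two phases present.
Binary case is linear: z₁(K₁−1)(1+ψ(K₂−1)) + z₂(K₂−1)(1+ψ(K₁−1)) = 0
⇒ ψ = [z₁(K₁−1)+z₂(K₂−1)] / [−(K₁−1)(K₂−1)] = 0.1152/0.5903 = 0.195
Then V = ψ·F = 0.1952·370.4 = 72.3 mol/h and L = F − V = 298.1 mol/h.

L = 298.1 mol/h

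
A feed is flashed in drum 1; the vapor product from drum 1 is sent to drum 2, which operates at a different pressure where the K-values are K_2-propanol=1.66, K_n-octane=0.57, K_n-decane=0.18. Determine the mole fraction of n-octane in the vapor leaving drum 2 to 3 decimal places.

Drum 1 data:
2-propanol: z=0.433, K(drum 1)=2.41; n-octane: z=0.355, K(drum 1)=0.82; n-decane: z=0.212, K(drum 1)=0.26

y_n-octane (drum 2) = 0.229

Drum 1:
Material balance + equilibrium reduce to Σ zᵢ(Kᵢ−1)/(1+ψ₁(Kᵢ−1)) = 0.
Check two-phase: ΣzᵢKᵢ = 1.390 > 1 and Σzᵢ/Kᵢ = 1.428 > 1, so g(0) = 0.390 > 0 and g(1) = -0.428 < 0.
Iterate (Newton) starting at ψ₁ = 0.5:
  ψ₁ = 0.500: g = 0.0388, g' = -0.603 → ψ₁ = 0.564
Converged at ψ₁ = 0.564.
Drum-1 compositions:
  2-propanol: x = 0.241, y = 0.581
  n-octane: x = 0.395, y = 0.324
  n-decane: x = 0.364, y = 0.095
Drum-2 feed = drum-1 vapor: z₂ = (0.5815, 0.3240, 0.0945).
Drum 2:
Rachford–Rice: g(ψ₂) = Σ zᵢ(Kᵢ−1)/(1+ψ₂(Kᵢ−1)) = 0.
Feasibility: ΣzᵢKᵢ = 1.167, Σzᵢ/Kᵢ = 1.444 — both > 1, two phases present.
Newton iteration, ψ₂⁰ = 0.5:
  ψ₂ = 0.500: g = -0.0203, g' = -0.423 → ψ₂ = 0.452
  ψ₂ = 0.452: g = -0.0005, g' = -0.403 → ψ₂ = 0.451
Converged at ψ₂ = 0.451.
  2-propanol: x = 0.448, y = 0.744
  n-octane: x = 0.402, y = 0.229
  n-decane: x = 0.150, y = 0.027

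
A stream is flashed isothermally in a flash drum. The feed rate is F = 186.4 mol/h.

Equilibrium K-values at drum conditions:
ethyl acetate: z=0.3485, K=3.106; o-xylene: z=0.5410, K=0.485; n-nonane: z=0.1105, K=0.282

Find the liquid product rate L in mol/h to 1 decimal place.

L = 126.3 mol/h

Iterate (Newton) starting at β = 0.66:
  β = 0.6600: g = -0.26579, g' = -0.8057 → β = 0.3301
  β = 0.3301: g = -0.00673, g' = -0.8440 → β = 0.3221
  β = 0.3221: g = 0.00003, g' = -0.8513 → β = 0.3222
Converged at β = 0.3222.
Then V = β·F = 0.3222·186.4 = 60.1 mol/h and L = F − V = 126.3 mol/h.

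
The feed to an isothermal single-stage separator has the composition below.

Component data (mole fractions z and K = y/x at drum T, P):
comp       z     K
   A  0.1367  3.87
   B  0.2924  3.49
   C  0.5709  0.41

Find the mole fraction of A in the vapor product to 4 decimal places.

y_A = 0.2152

Newton–Raphson from β = 0.36:
  β = 0.3600: g = 0.14922, g' = -1.0968 → β = 0.4960
  β = 0.4960: g = 0.01142, g' = -0.9518 → β = 0.5080
  β = 0.5080: g = 0.00004, g' = -0.9450 → β = 0.5081
Converged at β = 0.5081.
Compositions from xᵢ = zᵢ/(1+β(Kᵢ−1)), yᵢ = Kᵢxᵢ:
  A: x = 0.0556, y = 0.2152
  B: x = 0.1291, y = 0.4505
  C: x = 0.8153, y = 0.3343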